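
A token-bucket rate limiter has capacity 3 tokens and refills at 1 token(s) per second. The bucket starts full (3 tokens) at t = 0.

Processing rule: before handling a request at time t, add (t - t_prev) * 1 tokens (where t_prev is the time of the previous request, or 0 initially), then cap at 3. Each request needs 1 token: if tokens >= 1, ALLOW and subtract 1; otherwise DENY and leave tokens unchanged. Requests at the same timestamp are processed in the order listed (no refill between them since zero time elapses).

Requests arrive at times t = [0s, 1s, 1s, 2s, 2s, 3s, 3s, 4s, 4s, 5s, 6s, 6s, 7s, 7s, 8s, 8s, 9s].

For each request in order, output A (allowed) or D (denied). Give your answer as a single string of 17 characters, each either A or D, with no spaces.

Simulating step by step:
  req#1 t=0s: ALLOW
  req#2 t=1s: ALLOW
  req#3 t=1s: ALLOW
  req#4 t=2s: ALLOW
  req#5 t=2s: ALLOW
  req#6 t=3s: ALLOW
  req#7 t=3s: DENY
  req#8 t=4s: ALLOW
  req#9 t=4s: DENY
  req#10 t=5s: ALLOW
  req#11 t=6s: ALLOW
  req#12 t=6s: DENY
  req#13 t=7s: ALLOW
  req#14 t=7s: DENY
  req#15 t=8s: ALLOW
  req#16 t=8s: DENY
  req#17 t=9s: ALLOW

Answer: AAAAAADADAADADADA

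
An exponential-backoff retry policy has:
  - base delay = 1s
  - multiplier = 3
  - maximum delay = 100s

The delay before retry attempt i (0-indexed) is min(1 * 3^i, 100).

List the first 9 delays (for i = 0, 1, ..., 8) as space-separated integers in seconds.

Answer: 1 3 9 27 81 100 100 100 100

Derivation:
Computing each delay:
  i=0: min(1*3^0, 100) = 1
  i=1: min(1*3^1, 100) = 3
  i=2: min(1*3^2, 100) = 9
  i=3: min(1*3^3, 100) = 27
  i=4: min(1*3^4, 100) = 81
  i=5: min(1*3^5, 100) = 100
  i=6: min(1*3^6, 100) = 100
  i=7: min(1*3^7, 100) = 100
  i=8: min(1*3^8, 100) = 100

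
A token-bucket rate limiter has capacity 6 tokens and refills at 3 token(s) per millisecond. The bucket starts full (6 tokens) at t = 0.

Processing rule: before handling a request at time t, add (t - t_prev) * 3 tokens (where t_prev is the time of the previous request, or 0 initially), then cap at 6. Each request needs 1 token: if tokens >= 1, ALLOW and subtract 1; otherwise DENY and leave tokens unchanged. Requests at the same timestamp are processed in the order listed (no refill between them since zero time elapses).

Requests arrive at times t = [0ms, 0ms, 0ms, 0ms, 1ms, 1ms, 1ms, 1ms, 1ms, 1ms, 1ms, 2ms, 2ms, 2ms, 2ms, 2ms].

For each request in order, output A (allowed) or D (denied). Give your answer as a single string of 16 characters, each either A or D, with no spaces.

Answer: AAAAAAAAADDAAADD

Derivation:
Simulating step by step:
  req#1 t=0ms: ALLOW
  req#2 t=0ms: ALLOW
  req#3 t=0ms: ALLOW
  req#4 t=0ms: ALLOW
  req#5 t=1ms: ALLOW
  req#6 t=1ms: ALLOW
  req#7 t=1ms: ALLOW
  req#8 t=1ms: ALLOW
  req#9 t=1ms: ALLOW
  req#10 t=1ms: DENY
  req#11 t=1ms: DENY
  req#12 t=2ms: ALLOW
  req#13 t=2ms: ALLOW
  req#14 t=2ms: ALLOW
  req#15 t=2ms: DENY
  req#16 t=2ms: DENY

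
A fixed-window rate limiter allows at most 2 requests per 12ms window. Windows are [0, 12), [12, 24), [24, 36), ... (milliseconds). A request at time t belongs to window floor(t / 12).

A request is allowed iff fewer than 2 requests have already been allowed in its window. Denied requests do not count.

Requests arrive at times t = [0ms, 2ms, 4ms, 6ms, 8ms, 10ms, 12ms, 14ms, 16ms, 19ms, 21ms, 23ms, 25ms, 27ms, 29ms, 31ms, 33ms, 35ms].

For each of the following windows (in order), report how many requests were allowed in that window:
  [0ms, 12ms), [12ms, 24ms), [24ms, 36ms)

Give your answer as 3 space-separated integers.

Processing requests:
  req#1 t=0ms (window 0): ALLOW
  req#2 t=2ms (window 0): ALLOW
  req#3 t=4ms (window 0): DENY
  req#4 t=6ms (window 0): DENY
  req#5 t=8ms (window 0): DENY
  req#6 t=10ms (window 0): DENY
  req#7 t=12ms (window 1): ALLOW
  req#8 t=14ms (window 1): ALLOW
  req#9 t=16ms (window 1): DENY
  req#10 t=19ms (window 1): DENY
  req#11 t=21ms (window 1): DENY
  req#12 t=23ms (window 1): DENY
  req#13 t=25ms (window 2): ALLOW
  req#14 t=27ms (window 2): ALLOW
  req#15 t=29ms (window 2): DENY
  req#16 t=31ms (window 2): DENY
  req#17 t=33ms (window 2): DENY
  req#18 t=35ms (window 2): DENY

Allowed counts by window: 2 2 2

Answer: 2 2 2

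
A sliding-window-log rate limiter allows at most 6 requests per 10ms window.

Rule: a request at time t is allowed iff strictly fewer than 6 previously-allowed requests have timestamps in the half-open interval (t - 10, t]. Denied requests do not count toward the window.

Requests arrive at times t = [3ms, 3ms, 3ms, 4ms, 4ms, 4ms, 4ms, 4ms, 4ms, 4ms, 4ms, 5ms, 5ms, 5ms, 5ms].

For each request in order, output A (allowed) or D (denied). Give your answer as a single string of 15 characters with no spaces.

Answer: AAAAAADDDDDDDDD

Derivation:
Tracking allowed requests in the window:
  req#1 t=3ms: ALLOW
  req#2 t=3ms: ALLOW
  req#3 t=3ms: ALLOW
  req#4 t=4ms: ALLOW
  req#5 t=4ms: ALLOW
  req#6 t=4ms: ALLOW
  req#7 t=4ms: DENY
  req#8 t=4ms: DENY
  req#9 t=4ms: DENY
  req#10 t=4ms: DENY
  req#11 t=4ms: DENY
  req#12 t=5ms: DENY
  req#13 t=5ms: DENY
  req#14 t=5ms: DENY
  req#15 t=5ms: DENY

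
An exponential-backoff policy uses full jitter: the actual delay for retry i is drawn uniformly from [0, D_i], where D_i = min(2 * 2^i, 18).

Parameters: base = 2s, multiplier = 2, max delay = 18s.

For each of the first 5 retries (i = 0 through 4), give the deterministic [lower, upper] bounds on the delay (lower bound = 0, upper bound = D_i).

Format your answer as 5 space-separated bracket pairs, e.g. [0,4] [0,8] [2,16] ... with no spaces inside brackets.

Answer: [0,2] [0,4] [0,8] [0,16] [0,18]

Derivation:
Computing bounds per retry:
  i=0: D_i=min(2*2^0,18)=2, bounds=[0,2]
  i=1: D_i=min(2*2^1,18)=4, bounds=[0,4]
  i=2: D_i=min(2*2^2,18)=8, bounds=[0,8]
  i=3: D_i=min(2*2^3,18)=16, bounds=[0,16]
  i=4: D_i=min(2*2^4,18)=18, bounds=[0,18]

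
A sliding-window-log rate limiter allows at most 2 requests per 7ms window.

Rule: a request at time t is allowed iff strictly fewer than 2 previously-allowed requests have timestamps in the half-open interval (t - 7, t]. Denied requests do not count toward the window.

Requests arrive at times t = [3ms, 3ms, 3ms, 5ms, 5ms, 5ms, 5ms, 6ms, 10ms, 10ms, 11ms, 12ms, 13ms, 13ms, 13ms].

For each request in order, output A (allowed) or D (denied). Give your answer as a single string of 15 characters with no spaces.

Answer: AADDDDDDAADDDDD

Derivation:
Tracking allowed requests in the window:
  req#1 t=3ms: ALLOW
  req#2 t=3ms: ALLOW
  req#3 t=3ms: DENY
  req#4 t=5ms: DENY
  req#5 t=5ms: DENY
  req#6 t=5ms: DENY
  req#7 t=5ms: DENY
  req#8 t=6ms: DENY
  req#9 t=10ms: ALLOW
  req#10 t=10ms: ALLOW
  req#11 t=11ms: DENY
  req#12 t=12ms: DENY
  req#13 t=13ms: DENY
  req#14 t=13ms: DENY
  req#15 t=13ms: DENY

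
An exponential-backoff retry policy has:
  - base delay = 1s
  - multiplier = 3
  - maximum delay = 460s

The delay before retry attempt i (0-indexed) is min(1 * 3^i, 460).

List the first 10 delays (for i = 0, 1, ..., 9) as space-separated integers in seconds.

Computing each delay:
  i=0: min(1*3^0, 460) = 1
  i=1: min(1*3^1, 460) = 3
  i=2: min(1*3^2, 460) = 9
  i=3: min(1*3^3, 460) = 27
  i=4: min(1*3^4, 460) = 81
  i=5: min(1*3^5, 460) = 243
  i=6: min(1*3^6, 460) = 460
  i=7: min(1*3^7, 460) = 460
  i=8: min(1*3^8, 460) = 460
  i=9: min(1*3^9, 460) = 460

Answer: 1 3 9 27 81 243 460 460 460 460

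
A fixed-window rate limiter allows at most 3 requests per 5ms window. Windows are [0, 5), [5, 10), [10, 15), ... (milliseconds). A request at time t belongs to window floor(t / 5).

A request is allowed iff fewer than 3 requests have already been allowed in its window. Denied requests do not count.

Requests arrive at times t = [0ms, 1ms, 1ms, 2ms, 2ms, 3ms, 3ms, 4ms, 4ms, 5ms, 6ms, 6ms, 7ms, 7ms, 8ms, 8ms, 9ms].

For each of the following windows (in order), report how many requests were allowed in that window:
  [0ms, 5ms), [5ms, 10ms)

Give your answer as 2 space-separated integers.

Processing requests:
  req#1 t=0ms (window 0): ALLOW
  req#2 t=1ms (window 0): ALLOW
  req#3 t=1ms (window 0): ALLOW
  req#4 t=2ms (window 0): DENY
  req#5 t=2ms (window 0): DENY
  req#6 t=3ms (window 0): DENY
  req#7 t=3ms (window 0): DENY
  req#8 t=4ms (window 0): DENY
  req#9 t=4ms (window 0): DENY
  req#10 t=5ms (window 1): ALLOW
  req#11 t=6ms (window 1): ALLOW
  req#12 t=6ms (window 1): ALLOW
  req#13 t=7ms (window 1): DENY
  req#14 t=7ms (window 1): DENY
  req#15 t=8ms (window 1): DENY
  req#16 t=8ms (window 1): DENY
  req#17 t=9ms (window 1): DENY

Allowed counts by window: 3 3

Answer: 3 3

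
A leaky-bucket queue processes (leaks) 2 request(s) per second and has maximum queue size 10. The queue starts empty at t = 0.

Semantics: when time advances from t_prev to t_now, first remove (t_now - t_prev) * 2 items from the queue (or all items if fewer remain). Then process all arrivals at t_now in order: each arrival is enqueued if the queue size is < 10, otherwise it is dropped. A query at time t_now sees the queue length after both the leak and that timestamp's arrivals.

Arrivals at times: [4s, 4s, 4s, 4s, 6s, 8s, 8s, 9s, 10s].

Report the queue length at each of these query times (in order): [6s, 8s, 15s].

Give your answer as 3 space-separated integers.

Queue lengths at query times:
  query t=6s: backlog = 1
  query t=8s: backlog = 2
  query t=15s: backlog = 0

Answer: 1 2 0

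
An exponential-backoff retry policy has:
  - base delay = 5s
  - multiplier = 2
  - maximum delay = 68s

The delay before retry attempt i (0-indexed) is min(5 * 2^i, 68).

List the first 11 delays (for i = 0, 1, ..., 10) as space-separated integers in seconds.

Computing each delay:
  i=0: min(5*2^0, 68) = 5
  i=1: min(5*2^1, 68) = 10
  i=2: min(5*2^2, 68) = 20
  i=3: min(5*2^3, 68) = 40
  i=4: min(5*2^4, 68) = 68
  i=5: min(5*2^5, 68) = 68
  i=6: min(5*2^6, 68) = 68
  i=7: min(5*2^7, 68) = 68
  i=8: min(5*2^8, 68) = 68
  i=9: min(5*2^9, 68) = 68
  i=10: min(5*2^10, 68) = 68

Answer: 5 10 20 40 68 68 68 68 68 68 68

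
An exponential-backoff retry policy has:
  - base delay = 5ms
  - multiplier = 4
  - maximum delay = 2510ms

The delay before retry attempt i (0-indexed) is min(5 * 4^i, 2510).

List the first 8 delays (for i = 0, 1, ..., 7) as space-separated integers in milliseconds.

Computing each delay:
  i=0: min(5*4^0, 2510) = 5
  i=1: min(5*4^1, 2510) = 20
  i=2: min(5*4^2, 2510) = 80
  i=3: min(5*4^3, 2510) = 320
  i=4: min(5*4^4, 2510) = 1280
  i=5: min(5*4^5, 2510) = 2510
  i=6: min(5*4^6, 2510) = 2510
  i=7: min(5*4^7, 2510) = 2510

Answer: 5 20 80 320 1280 2510 2510 2510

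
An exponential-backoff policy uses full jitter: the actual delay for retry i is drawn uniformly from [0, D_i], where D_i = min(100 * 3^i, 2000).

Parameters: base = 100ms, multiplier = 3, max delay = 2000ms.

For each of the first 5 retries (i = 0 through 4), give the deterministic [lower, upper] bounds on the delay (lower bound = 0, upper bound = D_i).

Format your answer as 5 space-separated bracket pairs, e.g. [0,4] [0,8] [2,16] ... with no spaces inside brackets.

Computing bounds per retry:
  i=0: D_i=min(100*3^0,2000)=100, bounds=[0,100]
  i=1: D_i=min(100*3^1,2000)=300, bounds=[0,300]
  i=2: D_i=min(100*3^2,2000)=900, bounds=[0,900]
  i=3: D_i=min(100*3^3,2000)=2000, bounds=[0,2000]
  i=4: D_i=min(100*3^4,2000)=2000, bounds=[0,2000]

Answer: [0,100] [0,300] [0,900] [0,2000] [0,2000]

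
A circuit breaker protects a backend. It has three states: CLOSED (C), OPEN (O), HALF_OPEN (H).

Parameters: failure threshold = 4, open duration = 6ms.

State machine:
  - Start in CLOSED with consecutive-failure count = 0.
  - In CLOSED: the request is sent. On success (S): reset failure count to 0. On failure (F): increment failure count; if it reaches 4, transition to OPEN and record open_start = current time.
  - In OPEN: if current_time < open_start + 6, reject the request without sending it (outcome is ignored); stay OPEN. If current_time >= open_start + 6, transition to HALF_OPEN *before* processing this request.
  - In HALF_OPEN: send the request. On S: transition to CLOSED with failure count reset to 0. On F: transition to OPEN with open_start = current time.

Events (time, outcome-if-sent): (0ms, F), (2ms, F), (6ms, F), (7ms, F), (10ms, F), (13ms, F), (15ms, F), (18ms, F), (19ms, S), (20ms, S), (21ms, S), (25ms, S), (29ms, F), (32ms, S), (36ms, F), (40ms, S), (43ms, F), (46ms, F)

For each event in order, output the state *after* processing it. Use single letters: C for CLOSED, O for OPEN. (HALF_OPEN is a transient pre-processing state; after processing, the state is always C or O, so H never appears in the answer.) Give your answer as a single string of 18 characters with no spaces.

Answer: CCCOOOOOCCCCCCCCCC

Derivation:
State after each event:
  event#1 t=0ms outcome=F: state=CLOSED
  event#2 t=2ms outcome=F: state=CLOSED
  event#3 t=6ms outcome=F: state=CLOSED
  event#4 t=7ms outcome=F: state=OPEN
  event#5 t=10ms outcome=F: state=OPEN
  event#6 t=13ms outcome=F: state=OPEN
  event#7 t=15ms outcome=F: state=OPEN
  event#8 t=18ms outcome=F: state=OPEN
  event#9 t=19ms outcome=S: state=CLOSED
  event#10 t=20ms outcome=S: state=CLOSED
  event#11 t=21ms outcome=S: state=CLOSED
  event#12 t=25ms outcome=S: state=CLOSED
  event#13 t=29ms outcome=F: state=CLOSED
  event#14 t=32ms outcome=S: state=CLOSED
  event#15 t=36ms outcome=F: state=CLOSED
  event#16 t=40ms outcome=S: state=CLOSED
  event#17 t=43ms outcome=F: state=CLOSED
  event#18 t=46ms outcome=F: state=CLOSED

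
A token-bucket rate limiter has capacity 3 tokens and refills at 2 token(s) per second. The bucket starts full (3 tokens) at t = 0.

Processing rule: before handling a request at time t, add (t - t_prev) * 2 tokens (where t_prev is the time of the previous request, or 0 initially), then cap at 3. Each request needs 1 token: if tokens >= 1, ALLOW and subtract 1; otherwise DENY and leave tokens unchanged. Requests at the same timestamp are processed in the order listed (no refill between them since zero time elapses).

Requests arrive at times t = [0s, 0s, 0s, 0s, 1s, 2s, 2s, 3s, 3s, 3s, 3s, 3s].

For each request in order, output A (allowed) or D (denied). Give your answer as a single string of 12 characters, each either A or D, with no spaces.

Answer: AAADAAAAAADD

Derivation:
Simulating step by step:
  req#1 t=0s: ALLOW
  req#2 t=0s: ALLOW
  req#3 t=0s: ALLOW
  req#4 t=0s: DENY
  req#5 t=1s: ALLOW
  req#6 t=2s: ALLOW
  req#7 t=2s: ALLOW
  req#8 t=3s: ALLOW
  req#9 t=3s: ALLOW
  req#10 t=3s: ALLOW
  req#11 t=3s: DENY
  req#12 t=3s: DENY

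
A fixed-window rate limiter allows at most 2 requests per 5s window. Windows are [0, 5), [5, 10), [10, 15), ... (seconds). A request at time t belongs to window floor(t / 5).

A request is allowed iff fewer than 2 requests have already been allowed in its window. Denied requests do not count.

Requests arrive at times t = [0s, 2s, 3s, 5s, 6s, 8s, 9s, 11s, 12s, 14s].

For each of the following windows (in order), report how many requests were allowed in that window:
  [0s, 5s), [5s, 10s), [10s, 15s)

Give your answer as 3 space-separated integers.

Answer: 2 2 2

Derivation:
Processing requests:
  req#1 t=0s (window 0): ALLOW
  req#2 t=2s (window 0): ALLOW
  req#3 t=3s (window 0): DENY
  req#4 t=5s (window 1): ALLOW
  req#5 t=6s (window 1): ALLOW
  req#6 t=8s (window 1): DENY
  req#7 t=9s (window 1): DENY
  req#8 t=11s (window 2): ALLOW
  req#9 t=12s (window 2): ALLOW
  req#10 t=14s (window 2): DENY

Allowed counts by window: 2 2 2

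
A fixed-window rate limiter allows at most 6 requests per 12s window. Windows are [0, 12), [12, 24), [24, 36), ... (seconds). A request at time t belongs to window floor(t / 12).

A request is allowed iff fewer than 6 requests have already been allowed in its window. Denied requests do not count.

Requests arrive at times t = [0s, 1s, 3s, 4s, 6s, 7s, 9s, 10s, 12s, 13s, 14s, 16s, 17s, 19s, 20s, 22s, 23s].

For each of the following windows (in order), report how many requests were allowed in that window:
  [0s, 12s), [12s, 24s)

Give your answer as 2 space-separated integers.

Answer: 6 6

Derivation:
Processing requests:
  req#1 t=0s (window 0): ALLOW
  req#2 t=1s (window 0): ALLOW
  req#3 t=3s (window 0): ALLOW
  req#4 t=4s (window 0): ALLOW
  req#5 t=6s (window 0): ALLOW
  req#6 t=7s (window 0): ALLOW
  req#7 t=9s (window 0): DENY
  req#8 t=10s (window 0): DENY
  req#9 t=12s (window 1): ALLOW
  req#10 t=13s (window 1): ALLOW
  req#11 t=14s (window 1): ALLOW
  req#12 t=16s (window 1): ALLOW
  req#13 t=17s (window 1): ALLOW
  req#14 t=19s (window 1): ALLOW
  req#15 t=20s (window 1): DENY
  req#16 t=22s (window 1): DENY
  req#17 t=23s (window 1): DENY

Allowed counts by window: 6 6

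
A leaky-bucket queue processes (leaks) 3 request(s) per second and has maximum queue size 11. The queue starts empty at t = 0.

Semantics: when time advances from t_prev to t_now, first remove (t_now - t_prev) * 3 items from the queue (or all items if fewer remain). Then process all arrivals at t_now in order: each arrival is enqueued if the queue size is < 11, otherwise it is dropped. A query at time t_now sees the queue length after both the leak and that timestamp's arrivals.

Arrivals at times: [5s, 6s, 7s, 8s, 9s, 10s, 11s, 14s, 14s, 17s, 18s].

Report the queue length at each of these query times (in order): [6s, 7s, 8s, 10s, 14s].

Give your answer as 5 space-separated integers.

Queue lengths at query times:
  query t=6s: backlog = 1
  query t=7s: backlog = 1
  query t=8s: backlog = 1
  query t=10s: backlog = 1
  query t=14s: backlog = 2

Answer: 1 1 1 1 2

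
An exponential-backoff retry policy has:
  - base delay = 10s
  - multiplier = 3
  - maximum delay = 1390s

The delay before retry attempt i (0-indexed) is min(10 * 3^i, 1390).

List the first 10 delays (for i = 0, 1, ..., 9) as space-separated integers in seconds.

Computing each delay:
  i=0: min(10*3^0, 1390) = 10
  i=1: min(10*3^1, 1390) = 30
  i=2: min(10*3^2, 1390) = 90
  i=3: min(10*3^3, 1390) = 270
  i=4: min(10*3^4, 1390) = 810
  i=5: min(10*3^5, 1390) = 1390
  i=6: min(10*3^6, 1390) = 1390
  i=7: min(10*3^7, 1390) = 1390
  i=8: min(10*3^8, 1390) = 1390
  i=9: min(10*3^9, 1390) = 1390

Answer: 10 30 90 270 810 1390 1390 1390 1390 1390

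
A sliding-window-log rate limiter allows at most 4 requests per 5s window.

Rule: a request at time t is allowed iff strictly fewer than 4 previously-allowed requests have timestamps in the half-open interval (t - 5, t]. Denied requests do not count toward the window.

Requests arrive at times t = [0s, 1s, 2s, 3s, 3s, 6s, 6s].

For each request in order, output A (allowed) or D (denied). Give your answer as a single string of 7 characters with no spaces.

Tracking allowed requests in the window:
  req#1 t=0s: ALLOW
  req#2 t=1s: ALLOW
  req#3 t=2s: ALLOW
  req#4 t=3s: ALLOW
  req#5 t=3s: DENY
  req#6 t=6s: ALLOW
  req#7 t=6s: ALLOW

Answer: AAAADAA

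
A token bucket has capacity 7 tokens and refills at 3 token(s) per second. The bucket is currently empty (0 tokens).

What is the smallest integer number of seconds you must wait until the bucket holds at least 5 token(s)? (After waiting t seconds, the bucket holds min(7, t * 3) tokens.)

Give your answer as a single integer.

Answer: 2

Derivation:
Need t * 3 >= 5, so t >= 5/3.
Smallest integer t = ceil(5/3) = 2.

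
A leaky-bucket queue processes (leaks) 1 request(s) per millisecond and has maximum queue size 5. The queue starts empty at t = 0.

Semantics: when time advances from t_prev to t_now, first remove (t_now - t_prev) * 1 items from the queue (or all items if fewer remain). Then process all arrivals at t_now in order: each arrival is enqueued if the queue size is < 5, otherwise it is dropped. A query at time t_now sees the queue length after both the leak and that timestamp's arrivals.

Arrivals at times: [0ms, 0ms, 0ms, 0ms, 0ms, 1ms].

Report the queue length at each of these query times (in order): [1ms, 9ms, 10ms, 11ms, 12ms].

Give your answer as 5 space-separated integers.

Queue lengths at query times:
  query t=1ms: backlog = 5
  query t=9ms: backlog = 0
  query t=10ms: backlog = 0
  query t=11ms: backlog = 0
  query t=12ms: backlog = 0

Answer: 5 0 0 0 0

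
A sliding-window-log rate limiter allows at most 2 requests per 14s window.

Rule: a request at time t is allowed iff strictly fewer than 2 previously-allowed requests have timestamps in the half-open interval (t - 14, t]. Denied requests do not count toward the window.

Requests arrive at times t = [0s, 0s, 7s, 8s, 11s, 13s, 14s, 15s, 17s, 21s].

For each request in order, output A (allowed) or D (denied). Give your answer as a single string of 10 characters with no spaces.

Tracking allowed requests in the window:
  req#1 t=0s: ALLOW
  req#2 t=0s: ALLOW
  req#3 t=7s: DENY
  req#4 t=8s: DENY
  req#5 t=11s: DENY
  req#6 t=13s: DENY
  req#7 t=14s: ALLOW
  req#8 t=15s: ALLOW
  req#9 t=17s: DENY
  req#10 t=21s: DENY

Answer: AADDDDAADD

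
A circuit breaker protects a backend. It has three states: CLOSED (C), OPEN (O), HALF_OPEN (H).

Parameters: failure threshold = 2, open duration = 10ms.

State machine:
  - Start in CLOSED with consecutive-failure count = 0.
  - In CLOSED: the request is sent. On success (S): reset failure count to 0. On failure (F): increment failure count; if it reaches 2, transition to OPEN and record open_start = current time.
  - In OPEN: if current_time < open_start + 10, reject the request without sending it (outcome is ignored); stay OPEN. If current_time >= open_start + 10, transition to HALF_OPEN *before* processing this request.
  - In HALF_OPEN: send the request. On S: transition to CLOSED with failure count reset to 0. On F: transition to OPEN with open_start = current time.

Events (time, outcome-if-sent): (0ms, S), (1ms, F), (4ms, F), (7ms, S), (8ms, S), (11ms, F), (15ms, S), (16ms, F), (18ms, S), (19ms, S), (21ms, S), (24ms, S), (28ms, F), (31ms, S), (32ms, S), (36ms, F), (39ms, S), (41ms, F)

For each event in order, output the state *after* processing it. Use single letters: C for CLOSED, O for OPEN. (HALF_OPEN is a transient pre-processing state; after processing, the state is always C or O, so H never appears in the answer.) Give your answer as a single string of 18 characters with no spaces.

State after each event:
  event#1 t=0ms outcome=S: state=CLOSED
  event#2 t=1ms outcome=F: state=CLOSED
  event#3 t=4ms outcome=F: state=OPEN
  event#4 t=7ms outcome=S: state=OPEN
  event#5 t=8ms outcome=S: state=OPEN
  event#6 t=11ms outcome=F: state=OPEN
  event#7 t=15ms outcome=S: state=CLOSED
  event#8 t=16ms outcome=F: state=CLOSED
  event#9 t=18ms outcome=S: state=CLOSED
  event#10 t=19ms outcome=S: state=CLOSED
  event#11 t=21ms outcome=S: state=CLOSED
  event#12 t=24ms outcome=S: state=CLOSED
  event#13 t=28ms outcome=F: state=CLOSED
  event#14 t=31ms outcome=S: state=CLOSED
  event#15 t=32ms outcome=S: state=CLOSED
  event#16 t=36ms outcome=F: state=CLOSED
  event#17 t=39ms outcome=S: state=CLOSED
  event#18 t=41ms outcome=F: state=CLOSED

Answer: CCOOOOCCCCCCCCCCCC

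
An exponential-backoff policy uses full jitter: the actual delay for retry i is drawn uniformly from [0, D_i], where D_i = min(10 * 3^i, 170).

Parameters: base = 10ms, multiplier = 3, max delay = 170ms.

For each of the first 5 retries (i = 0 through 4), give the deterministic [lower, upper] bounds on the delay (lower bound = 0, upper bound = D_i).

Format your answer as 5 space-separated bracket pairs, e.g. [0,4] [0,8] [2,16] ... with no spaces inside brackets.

Computing bounds per retry:
  i=0: D_i=min(10*3^0,170)=10, bounds=[0,10]
  i=1: D_i=min(10*3^1,170)=30, bounds=[0,30]
  i=2: D_i=min(10*3^2,170)=90, bounds=[0,90]
  i=3: D_i=min(10*3^3,170)=170, bounds=[0,170]
  i=4: D_i=min(10*3^4,170)=170, bounds=[0,170]

Answer: [0,10] [0,30] [0,90] [0,170] [0,170]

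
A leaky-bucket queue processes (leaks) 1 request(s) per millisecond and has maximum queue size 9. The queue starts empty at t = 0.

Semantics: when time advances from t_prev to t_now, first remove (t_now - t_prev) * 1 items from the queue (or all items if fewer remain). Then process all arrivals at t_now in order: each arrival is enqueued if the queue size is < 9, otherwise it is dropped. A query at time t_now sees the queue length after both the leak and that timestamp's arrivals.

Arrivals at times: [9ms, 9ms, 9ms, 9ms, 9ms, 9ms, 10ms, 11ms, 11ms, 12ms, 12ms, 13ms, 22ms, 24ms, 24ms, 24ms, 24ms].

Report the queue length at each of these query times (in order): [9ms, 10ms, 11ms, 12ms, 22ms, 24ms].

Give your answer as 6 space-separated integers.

Answer: 6 6 7 8 1 4

Derivation:
Queue lengths at query times:
  query t=9ms: backlog = 6
  query t=10ms: backlog = 6
  query t=11ms: backlog = 7
  query t=12ms: backlog = 8
  query t=22ms: backlog = 1
  query t=24ms: backlog = 4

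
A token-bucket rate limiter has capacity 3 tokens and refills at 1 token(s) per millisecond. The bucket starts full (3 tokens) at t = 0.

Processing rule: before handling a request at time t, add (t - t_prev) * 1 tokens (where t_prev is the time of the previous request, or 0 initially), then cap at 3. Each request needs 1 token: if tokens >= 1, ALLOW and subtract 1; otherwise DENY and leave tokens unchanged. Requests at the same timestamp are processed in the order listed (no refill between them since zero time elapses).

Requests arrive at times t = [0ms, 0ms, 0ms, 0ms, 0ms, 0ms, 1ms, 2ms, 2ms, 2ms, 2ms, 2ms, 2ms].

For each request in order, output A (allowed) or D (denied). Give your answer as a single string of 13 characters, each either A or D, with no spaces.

Answer: AAADDDAADDDDD

Derivation:
Simulating step by step:
  req#1 t=0ms: ALLOW
  req#2 t=0ms: ALLOW
  req#3 t=0ms: ALLOW
  req#4 t=0ms: DENY
  req#5 t=0ms: DENY
  req#6 t=0ms: DENY
  req#7 t=1ms: ALLOW
  req#8 t=2ms: ALLOW
  req#9 t=2ms: DENY
  req#10 t=2ms: DENY
  req#11 t=2ms: DENY
  req#12 t=2ms: DENY
  req#13 t=2ms: DENY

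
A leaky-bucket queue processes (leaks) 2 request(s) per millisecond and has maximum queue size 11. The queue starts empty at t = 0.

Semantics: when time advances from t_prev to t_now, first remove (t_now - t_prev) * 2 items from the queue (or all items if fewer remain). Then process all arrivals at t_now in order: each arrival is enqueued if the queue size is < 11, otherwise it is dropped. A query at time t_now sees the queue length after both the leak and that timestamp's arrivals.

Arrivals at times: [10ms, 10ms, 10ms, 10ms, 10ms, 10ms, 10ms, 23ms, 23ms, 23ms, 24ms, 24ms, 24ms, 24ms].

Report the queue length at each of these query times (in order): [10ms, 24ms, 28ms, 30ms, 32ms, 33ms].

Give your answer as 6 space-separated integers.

Queue lengths at query times:
  query t=10ms: backlog = 7
  query t=24ms: backlog = 5
  query t=28ms: backlog = 0
  query t=30ms: backlog = 0
  query t=32ms: backlog = 0
  query t=33ms: backlog = 0

Answer: 7 5 0 0 0 0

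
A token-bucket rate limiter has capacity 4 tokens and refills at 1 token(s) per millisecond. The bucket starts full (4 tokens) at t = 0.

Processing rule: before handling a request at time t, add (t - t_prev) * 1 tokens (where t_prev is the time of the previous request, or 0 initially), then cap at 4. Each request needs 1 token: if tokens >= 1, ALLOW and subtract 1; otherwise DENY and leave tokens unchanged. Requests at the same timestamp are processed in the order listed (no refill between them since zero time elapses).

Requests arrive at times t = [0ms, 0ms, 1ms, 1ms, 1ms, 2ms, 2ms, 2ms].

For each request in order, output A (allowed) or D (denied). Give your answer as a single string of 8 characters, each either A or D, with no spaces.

Simulating step by step:
  req#1 t=0ms: ALLOW
  req#2 t=0ms: ALLOW
  req#3 t=1ms: ALLOW
  req#4 t=1ms: ALLOW
  req#5 t=1ms: ALLOW
  req#6 t=2ms: ALLOW
  req#7 t=2ms: DENY
  req#8 t=2ms: DENY

Answer: AAAAAADD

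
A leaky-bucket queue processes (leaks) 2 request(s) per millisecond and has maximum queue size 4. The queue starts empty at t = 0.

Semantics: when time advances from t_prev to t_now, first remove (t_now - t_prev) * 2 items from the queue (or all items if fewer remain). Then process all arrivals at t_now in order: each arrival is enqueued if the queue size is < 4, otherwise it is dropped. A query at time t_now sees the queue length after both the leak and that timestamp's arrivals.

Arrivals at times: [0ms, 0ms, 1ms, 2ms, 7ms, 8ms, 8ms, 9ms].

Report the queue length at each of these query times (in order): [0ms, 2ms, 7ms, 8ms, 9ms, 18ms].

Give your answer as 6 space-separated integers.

Answer: 2 1 1 2 1 0

Derivation:
Queue lengths at query times:
  query t=0ms: backlog = 2
  query t=2ms: backlog = 1
  query t=7ms: backlog = 1
  query t=8ms: backlog = 2
  query t=9ms: backlog = 1
  query t=18ms: backlog = 0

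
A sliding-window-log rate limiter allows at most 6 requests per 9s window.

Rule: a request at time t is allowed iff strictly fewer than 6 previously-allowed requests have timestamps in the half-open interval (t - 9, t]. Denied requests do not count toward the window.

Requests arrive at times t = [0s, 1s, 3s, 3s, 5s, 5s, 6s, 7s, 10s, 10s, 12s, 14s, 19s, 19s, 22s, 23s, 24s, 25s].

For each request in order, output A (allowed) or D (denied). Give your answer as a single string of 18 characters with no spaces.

Tracking allowed requests in the window:
  req#1 t=0s: ALLOW
  req#2 t=1s: ALLOW
  req#3 t=3s: ALLOW
  req#4 t=3s: ALLOW
  req#5 t=5s: ALLOW
  req#6 t=5s: ALLOW
  req#7 t=6s: DENY
  req#8 t=7s: DENY
  req#9 t=10s: ALLOW
  req#10 t=10s: ALLOW
  req#11 t=12s: ALLOW
  req#12 t=14s: ALLOW
  req#13 t=19s: ALLOW
  req#14 t=19s: ALLOW
  req#15 t=22s: ALLOW
  req#16 t=23s: ALLOW
  req#17 t=24s: ALLOW
  req#18 t=25s: ALLOW

Answer: AAAAAADDAAAAAAAAAA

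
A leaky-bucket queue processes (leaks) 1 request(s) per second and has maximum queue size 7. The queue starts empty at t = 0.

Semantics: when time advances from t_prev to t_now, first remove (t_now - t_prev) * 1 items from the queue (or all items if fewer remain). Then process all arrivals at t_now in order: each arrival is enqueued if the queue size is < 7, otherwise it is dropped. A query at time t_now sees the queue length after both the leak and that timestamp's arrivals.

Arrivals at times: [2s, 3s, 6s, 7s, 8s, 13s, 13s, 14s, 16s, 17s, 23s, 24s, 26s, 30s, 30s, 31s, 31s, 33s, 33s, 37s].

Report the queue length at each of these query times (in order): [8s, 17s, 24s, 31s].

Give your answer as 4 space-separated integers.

Answer: 1 1 1 3

Derivation:
Queue lengths at query times:
  query t=8s: backlog = 1
  query t=17s: backlog = 1
  query t=24s: backlog = 1
  query t=31s: backlog = 3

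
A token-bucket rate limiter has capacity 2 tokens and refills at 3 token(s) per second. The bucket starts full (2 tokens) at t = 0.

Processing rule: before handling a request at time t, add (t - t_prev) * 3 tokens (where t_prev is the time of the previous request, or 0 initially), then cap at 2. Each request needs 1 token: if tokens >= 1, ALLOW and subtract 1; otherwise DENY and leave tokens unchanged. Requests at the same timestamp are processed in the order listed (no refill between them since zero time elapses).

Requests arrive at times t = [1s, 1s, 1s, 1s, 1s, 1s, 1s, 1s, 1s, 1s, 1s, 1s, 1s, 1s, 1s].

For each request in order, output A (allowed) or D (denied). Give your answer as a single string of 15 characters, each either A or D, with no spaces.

Simulating step by step:
  req#1 t=1s: ALLOW
  req#2 t=1s: ALLOW
  req#3 t=1s: DENY
  req#4 t=1s: DENY
  req#5 t=1s: DENY
  req#6 t=1s: DENY
  req#7 t=1s: DENY
  req#8 t=1s: DENY
  req#9 t=1s: DENY
  req#10 t=1s: DENY
  req#11 t=1s: DENY
  req#12 t=1s: DENY
  req#13 t=1s: DENY
  req#14 t=1s: DENY
  req#15 t=1s: DENY

Answer: AADDDDDDDDDDDDD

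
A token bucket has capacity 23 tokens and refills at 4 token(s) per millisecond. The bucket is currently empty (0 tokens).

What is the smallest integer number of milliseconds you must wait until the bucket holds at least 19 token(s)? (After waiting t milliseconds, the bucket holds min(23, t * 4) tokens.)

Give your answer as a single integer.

Need t * 4 >= 19, so t >= 19/4.
Smallest integer t = ceil(19/4) = 5.

Answer: 5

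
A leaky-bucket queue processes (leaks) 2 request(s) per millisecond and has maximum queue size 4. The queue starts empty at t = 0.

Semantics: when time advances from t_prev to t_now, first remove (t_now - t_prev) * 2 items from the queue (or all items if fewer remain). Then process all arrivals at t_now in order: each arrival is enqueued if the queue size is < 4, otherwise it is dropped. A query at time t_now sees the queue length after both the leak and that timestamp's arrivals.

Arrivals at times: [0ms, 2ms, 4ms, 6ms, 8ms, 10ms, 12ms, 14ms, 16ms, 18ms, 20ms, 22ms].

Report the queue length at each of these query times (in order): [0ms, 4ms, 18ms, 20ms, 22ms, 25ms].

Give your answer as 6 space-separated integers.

Answer: 1 1 1 1 1 0

Derivation:
Queue lengths at query times:
  query t=0ms: backlog = 1
  query t=4ms: backlog = 1
  query t=18ms: backlog = 1
  query t=20ms: backlog = 1
  query t=22ms: backlog = 1
  query t=25ms: backlog = 0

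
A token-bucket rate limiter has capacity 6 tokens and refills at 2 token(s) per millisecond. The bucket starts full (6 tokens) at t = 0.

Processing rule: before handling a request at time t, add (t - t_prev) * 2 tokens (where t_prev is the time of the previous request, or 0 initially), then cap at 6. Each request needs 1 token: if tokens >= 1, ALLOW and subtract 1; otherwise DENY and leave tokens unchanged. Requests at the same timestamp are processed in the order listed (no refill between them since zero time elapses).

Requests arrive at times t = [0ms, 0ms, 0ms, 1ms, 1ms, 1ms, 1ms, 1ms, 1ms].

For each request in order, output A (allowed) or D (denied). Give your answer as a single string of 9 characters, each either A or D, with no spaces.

Answer: AAAAAAAAD

Derivation:
Simulating step by step:
  req#1 t=0ms: ALLOW
  req#2 t=0ms: ALLOW
  req#3 t=0ms: ALLOW
  req#4 t=1ms: ALLOW
  req#5 t=1ms: ALLOW
  req#6 t=1ms: ALLOW
  req#7 t=1ms: ALLOW
  req#8 t=1ms: ALLOW
  req#9 t=1ms: DENY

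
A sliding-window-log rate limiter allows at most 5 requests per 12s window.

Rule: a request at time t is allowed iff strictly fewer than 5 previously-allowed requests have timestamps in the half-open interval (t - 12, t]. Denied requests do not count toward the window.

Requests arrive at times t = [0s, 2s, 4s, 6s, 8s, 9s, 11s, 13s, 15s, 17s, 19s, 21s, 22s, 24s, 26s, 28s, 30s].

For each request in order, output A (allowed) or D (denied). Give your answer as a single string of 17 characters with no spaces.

Answer: AAAAADDAAAAADDAAA

Derivation:
Tracking allowed requests in the window:
  req#1 t=0s: ALLOW
  req#2 t=2s: ALLOW
  req#3 t=4s: ALLOW
  req#4 t=6s: ALLOW
  req#5 t=8s: ALLOW
  req#6 t=9s: DENY
  req#7 t=11s: DENY
  req#8 t=13s: ALLOW
  req#9 t=15s: ALLOW
  req#10 t=17s: ALLOW
  req#11 t=19s: ALLOW
  req#12 t=21s: ALLOW
  req#13 t=22s: DENY
  req#14 t=24s: DENY
  req#15 t=26s: ALLOW
  req#16 t=28s: ALLOW
  req#17 t=30s: ALLOW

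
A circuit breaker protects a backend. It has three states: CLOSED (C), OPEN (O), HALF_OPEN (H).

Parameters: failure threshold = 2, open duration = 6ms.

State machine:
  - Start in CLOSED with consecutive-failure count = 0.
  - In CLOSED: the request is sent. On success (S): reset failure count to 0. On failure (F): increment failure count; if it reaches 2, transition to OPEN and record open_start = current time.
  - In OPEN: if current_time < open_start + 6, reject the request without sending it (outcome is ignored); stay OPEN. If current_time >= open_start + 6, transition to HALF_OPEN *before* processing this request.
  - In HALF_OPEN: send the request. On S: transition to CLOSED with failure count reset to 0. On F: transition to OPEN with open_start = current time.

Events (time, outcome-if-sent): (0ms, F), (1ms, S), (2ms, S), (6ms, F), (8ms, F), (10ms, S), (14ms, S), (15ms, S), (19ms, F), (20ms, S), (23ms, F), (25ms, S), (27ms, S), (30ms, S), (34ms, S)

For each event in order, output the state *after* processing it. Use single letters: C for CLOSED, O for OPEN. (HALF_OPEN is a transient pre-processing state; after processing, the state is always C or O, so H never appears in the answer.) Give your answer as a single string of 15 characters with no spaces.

Answer: CCCCOOCCCCCCCCC

Derivation:
State after each event:
  event#1 t=0ms outcome=F: state=CLOSED
  event#2 t=1ms outcome=S: state=CLOSED
  event#3 t=2ms outcome=S: state=CLOSED
  event#4 t=6ms outcome=F: state=CLOSED
  event#5 t=8ms outcome=F: state=OPEN
  event#6 t=10ms outcome=S: state=OPEN
  event#7 t=14ms outcome=S: state=CLOSED
  event#8 t=15ms outcome=S: state=CLOSED
  event#9 t=19ms outcome=F: state=CLOSED
  event#10 t=20ms outcome=S: state=CLOSED
  event#11 t=23ms outcome=F: state=CLOSED
  event#12 t=25ms outcome=S: state=CLOSED
  event#13 t=27ms outcome=S: state=CLOSED
  event#14 t=30ms outcome=S: state=CLOSED
  event#15 t=34ms outcome=S: state=CLOSED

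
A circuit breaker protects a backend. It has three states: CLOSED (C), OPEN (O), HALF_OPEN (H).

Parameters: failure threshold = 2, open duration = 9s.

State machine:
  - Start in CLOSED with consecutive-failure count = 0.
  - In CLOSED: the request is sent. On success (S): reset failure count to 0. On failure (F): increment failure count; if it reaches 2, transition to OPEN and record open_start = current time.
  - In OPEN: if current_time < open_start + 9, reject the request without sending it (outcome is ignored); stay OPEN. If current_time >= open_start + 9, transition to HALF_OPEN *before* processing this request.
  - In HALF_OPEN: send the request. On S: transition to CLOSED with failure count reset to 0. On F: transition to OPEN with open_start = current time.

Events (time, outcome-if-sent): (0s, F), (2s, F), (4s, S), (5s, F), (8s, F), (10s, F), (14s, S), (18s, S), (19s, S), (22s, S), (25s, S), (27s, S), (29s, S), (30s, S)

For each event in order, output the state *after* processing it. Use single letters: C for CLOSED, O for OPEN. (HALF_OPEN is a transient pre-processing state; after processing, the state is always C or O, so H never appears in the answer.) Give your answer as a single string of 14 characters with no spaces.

State after each event:
  event#1 t=0s outcome=F: state=CLOSED
  event#2 t=2s outcome=F: state=OPEN
  event#3 t=4s outcome=S: state=OPEN
  event#4 t=5s outcome=F: state=OPEN
  event#5 t=8s outcome=F: state=OPEN
  event#6 t=10s outcome=F: state=OPEN
  event#7 t=14s outcome=S: state=CLOSED
  event#8 t=18s outcome=S: state=CLOSED
  event#9 t=19s outcome=S: state=CLOSED
  event#10 t=22s outcome=S: state=CLOSED
  event#11 t=25s outcome=S: state=CLOSED
  event#12 t=27s outcome=S: state=CLOSED
  event#13 t=29s outcome=S: state=CLOSED
  event#14 t=30s outcome=S: state=CLOSED

Answer: COOOOOCCCCCCCC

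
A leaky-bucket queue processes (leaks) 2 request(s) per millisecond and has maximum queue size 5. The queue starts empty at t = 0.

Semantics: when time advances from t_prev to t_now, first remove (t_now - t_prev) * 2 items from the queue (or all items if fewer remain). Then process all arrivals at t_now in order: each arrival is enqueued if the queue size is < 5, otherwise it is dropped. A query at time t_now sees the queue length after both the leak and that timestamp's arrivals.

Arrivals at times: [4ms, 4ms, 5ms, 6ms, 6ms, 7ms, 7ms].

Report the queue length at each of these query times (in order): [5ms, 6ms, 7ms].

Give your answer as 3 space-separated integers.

Queue lengths at query times:
  query t=5ms: backlog = 1
  query t=6ms: backlog = 2
  query t=7ms: backlog = 2

Answer: 1 2 2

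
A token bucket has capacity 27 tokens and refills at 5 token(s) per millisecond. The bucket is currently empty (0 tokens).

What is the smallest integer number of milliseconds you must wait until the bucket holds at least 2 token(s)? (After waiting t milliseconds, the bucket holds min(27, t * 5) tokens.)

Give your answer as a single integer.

Answer: 1

Derivation:
Need t * 5 >= 2, so t >= 2/5.
Smallest integer t = ceil(2/5) = 1.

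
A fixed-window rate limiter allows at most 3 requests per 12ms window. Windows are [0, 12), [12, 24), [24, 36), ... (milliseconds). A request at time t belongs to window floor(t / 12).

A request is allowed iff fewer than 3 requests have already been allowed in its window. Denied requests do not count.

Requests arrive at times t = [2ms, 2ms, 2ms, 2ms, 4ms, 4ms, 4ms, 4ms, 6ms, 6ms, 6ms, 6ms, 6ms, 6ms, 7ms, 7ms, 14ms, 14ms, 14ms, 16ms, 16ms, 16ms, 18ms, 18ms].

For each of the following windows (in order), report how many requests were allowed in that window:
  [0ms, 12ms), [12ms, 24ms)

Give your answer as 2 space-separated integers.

Processing requests:
  req#1 t=2ms (window 0): ALLOW
  req#2 t=2ms (window 0): ALLOW
  req#3 t=2ms (window 0): ALLOW
  req#4 t=2ms (window 0): DENY
  req#5 t=4ms (window 0): DENY
  req#6 t=4ms (window 0): DENY
  req#7 t=4ms (window 0): DENY
  req#8 t=4ms (window 0): DENY
  req#9 t=6ms (window 0): DENY
  req#10 t=6ms (window 0): DENY
  req#11 t=6ms (window 0): DENY
  req#12 t=6ms (window 0): DENY
  req#13 t=6ms (window 0): DENY
  req#14 t=6ms (window 0): DENY
  req#15 t=7ms (window 0): DENY
  req#16 t=7ms (window 0): DENY
  req#17 t=14ms (window 1): ALLOW
  req#18 t=14ms (window 1): ALLOW
  req#19 t=14ms (window 1): ALLOW
  req#20 t=16ms (window 1): DENY
  req#21 t=16ms (window 1): DENY
  req#22 t=16ms (window 1): DENY
  req#23 t=18ms (window 1): DENY
  req#24 t=18ms (window 1): DENY

Allowed counts by window: 3 3

Answer: 3 3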